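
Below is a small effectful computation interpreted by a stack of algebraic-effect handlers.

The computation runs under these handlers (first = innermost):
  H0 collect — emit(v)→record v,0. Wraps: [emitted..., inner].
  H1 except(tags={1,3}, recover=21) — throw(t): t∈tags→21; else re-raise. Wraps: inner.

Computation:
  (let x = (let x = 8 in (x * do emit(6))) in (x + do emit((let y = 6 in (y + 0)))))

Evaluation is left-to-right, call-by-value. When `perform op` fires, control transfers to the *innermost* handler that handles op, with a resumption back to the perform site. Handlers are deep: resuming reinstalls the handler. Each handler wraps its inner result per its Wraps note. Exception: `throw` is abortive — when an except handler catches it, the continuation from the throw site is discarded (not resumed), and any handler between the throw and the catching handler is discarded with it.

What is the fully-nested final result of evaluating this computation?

Answer: [6, 6, 0]

Working:
emit(6) @ H0 ⇒ out+=6
emit(6) @ H0 ⇒ out+=6
H0 returns [6, 6, 0]
H1 returns [6, 6, 0]
= [6, 6, 0]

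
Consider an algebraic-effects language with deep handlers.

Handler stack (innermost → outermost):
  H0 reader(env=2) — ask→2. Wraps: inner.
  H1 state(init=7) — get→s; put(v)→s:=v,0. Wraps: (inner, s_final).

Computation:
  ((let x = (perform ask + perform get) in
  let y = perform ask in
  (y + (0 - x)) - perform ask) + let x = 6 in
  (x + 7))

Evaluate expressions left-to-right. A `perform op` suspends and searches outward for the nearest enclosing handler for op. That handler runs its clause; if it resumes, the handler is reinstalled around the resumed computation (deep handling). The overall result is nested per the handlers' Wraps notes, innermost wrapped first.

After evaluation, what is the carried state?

Step-by-step:
ask @ H0 ⇒ 2
get @ H1 ⇒ 7
ask @ H0 ⇒ 2
ask @ H0 ⇒ 2
H0 returns 4
H1 returns (4, 7)
= (4, 7)

Answer: 7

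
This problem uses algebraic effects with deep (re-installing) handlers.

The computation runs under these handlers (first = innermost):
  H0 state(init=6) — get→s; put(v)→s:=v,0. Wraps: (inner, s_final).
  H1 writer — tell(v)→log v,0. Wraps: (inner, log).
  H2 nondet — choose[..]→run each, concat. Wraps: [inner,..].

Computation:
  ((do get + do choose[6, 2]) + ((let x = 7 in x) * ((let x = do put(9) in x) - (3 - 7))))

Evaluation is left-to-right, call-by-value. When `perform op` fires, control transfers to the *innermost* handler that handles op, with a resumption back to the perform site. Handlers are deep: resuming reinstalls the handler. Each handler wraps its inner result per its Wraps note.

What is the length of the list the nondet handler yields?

Evaluation trace:
get @ H0 ⇒ 6
choose[6, 2] @ H2
  branch[0] choose=6:
    put(9) @ H0 ⇒ s:=9
    H0 returns (40, 9)
    H1 returns ((40, 9), ())
    H2 returns [((40, 9), ())]
  branch[1] choose=2:
    put(9) @ H0 ⇒ s:=9
    H0 returns (36, 9)
    H1 returns ((36, 9), ())
    H2 returns [((36, 9), ())]
= [((40, 9), ()), ((36, 9), ())]

Answer: 2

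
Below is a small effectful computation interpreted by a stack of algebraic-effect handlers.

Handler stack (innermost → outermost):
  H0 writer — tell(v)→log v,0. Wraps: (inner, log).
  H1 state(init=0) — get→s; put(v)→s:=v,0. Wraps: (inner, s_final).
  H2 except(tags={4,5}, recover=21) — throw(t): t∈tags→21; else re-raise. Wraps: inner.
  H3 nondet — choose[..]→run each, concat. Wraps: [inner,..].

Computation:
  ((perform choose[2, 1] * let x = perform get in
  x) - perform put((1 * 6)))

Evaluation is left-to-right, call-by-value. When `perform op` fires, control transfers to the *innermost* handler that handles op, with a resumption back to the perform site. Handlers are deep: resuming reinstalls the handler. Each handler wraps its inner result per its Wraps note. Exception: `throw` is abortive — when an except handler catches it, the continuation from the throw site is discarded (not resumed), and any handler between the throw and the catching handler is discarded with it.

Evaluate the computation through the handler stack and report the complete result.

Answer: [((0, ()), 6), ((0, ()), 6)]

Step-by-step:
choose[2, 1] @ H3
  branch[0] choose=2:
    get @ H1 ⇒ 0
    put(6) @ H1 ⇒ s:=6
    H0 returns (0, ())
    H1 returns ((0, ()), 6)
    H2 returns ((0, ()), 6)
    H3 returns [((0, ()), 6)]
  branch[1] choose=1:
    get @ H1 ⇒ 0
    put(6) @ H1 ⇒ s:=6
    H0 returns (0, ())
    H1 returns ((0, ()), 6)
    H2 returns ((0, ()), 6)
    H3 returns [((0, ()), 6)]
= [((0, ()), 6), ((0, ()), 6)]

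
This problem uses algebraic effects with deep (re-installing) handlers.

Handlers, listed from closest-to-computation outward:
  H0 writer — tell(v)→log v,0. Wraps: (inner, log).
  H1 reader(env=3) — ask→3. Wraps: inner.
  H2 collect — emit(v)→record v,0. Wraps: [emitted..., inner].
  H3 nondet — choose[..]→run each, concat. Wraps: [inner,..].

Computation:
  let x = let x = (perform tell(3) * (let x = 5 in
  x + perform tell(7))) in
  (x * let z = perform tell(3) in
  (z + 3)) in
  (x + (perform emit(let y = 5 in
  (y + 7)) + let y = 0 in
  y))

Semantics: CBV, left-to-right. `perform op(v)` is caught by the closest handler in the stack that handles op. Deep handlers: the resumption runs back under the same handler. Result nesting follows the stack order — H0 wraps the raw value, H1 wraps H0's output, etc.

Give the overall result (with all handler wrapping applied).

Answer: [[12, (0, (3, 7, 3))]]

Step-by-step:
tell(3) @ H0 ⇒ log+=3
tell(7) @ H0 ⇒ log+=7
tell(3) @ H0 ⇒ log+=3
emit(12) @ H2 ⇒ out+=12
H0 returns (0, (3, 7, 3))
H1 returns (0, (3, 7, 3))
H2 returns [12, (0, (3, 7, 3))]
H3 returns [[12, (0, (3, 7, 3))]]
= [[12, (0, (3, 7, 3))]]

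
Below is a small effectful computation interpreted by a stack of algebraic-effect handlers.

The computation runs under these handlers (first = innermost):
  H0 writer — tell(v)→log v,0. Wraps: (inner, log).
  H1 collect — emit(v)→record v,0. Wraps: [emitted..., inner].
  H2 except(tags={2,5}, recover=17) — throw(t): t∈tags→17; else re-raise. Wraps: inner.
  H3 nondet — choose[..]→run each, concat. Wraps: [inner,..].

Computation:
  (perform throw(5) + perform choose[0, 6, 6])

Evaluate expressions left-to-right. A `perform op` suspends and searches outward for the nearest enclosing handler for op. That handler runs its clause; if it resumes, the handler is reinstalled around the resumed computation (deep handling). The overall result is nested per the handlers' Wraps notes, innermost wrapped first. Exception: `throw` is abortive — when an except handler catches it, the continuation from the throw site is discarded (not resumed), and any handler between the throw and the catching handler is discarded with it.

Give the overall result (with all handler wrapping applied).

Answer: [17]

Step-by-step:
throw(5) @ H2 caught ⇒ 17
H3 returns [17]
= [17]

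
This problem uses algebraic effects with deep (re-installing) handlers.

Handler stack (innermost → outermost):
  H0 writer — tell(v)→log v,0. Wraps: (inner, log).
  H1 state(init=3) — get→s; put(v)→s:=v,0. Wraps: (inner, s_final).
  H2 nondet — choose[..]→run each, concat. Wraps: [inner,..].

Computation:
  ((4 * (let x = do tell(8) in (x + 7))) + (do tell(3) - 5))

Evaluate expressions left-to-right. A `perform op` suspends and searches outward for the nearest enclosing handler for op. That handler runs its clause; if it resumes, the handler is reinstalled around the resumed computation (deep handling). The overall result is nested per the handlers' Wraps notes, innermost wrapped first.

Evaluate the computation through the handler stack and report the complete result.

Evaluation trace:
tell(8) @ H0 ⇒ log+=8
tell(3) @ H0 ⇒ log+=3
H0 returns (23, (8, 3))
H1 returns ((23, (8, 3)), 3)
H2 returns [((23, (8, 3)), 3)]
= [((23, (8, 3)), 3)]

Answer: [((23, (8, 3)), 3)]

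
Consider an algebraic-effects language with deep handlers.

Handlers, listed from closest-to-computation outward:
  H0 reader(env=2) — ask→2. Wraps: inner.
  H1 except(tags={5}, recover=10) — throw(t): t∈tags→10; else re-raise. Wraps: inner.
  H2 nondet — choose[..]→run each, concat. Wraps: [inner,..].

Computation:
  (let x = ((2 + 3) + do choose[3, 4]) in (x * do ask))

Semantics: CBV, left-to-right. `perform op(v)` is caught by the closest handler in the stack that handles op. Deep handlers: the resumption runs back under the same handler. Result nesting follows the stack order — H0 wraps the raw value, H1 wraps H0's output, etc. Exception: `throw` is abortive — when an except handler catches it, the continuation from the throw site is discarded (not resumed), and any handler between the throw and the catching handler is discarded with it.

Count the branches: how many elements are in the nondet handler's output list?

Answer: 2

Working:
choose[3, 4] @ H2
  branch[0] choose=3:
    ask @ H0 ⇒ 2
    H0 returns 16
    H1 returns 16
    H2 returns [16]
  branch[1] choose=4:
    ask @ H0 ⇒ 2
    H0 returns 18
    H1 returns 18
    H2 returns [18]
= [16, 18]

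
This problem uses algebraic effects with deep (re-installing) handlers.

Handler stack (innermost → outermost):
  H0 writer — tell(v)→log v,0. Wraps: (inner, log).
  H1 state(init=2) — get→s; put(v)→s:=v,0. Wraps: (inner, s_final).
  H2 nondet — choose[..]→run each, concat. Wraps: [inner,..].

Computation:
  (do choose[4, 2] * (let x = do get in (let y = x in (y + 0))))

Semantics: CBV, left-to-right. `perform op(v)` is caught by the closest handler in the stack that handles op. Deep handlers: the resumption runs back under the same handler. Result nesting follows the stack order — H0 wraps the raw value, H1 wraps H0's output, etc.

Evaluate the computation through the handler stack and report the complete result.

Evaluation trace:
choose[4, 2] @ H2
  branch[0] choose=4:
    get @ H1 ⇒ 2
    H0 returns (8, ())
    H1 returns ((8, ()), 2)
    H2 returns [((8, ()), 2)]
  branch[1] choose=2:
    get @ H1 ⇒ 2
    H0 returns (4, ())
    H1 returns ((4, ()), 2)
    H2 returns [((4, ()), 2)]
= [((8, ()), 2), ((4, ()), 2)]

Answer: [((8, ()), 2), ((4, ()), 2)]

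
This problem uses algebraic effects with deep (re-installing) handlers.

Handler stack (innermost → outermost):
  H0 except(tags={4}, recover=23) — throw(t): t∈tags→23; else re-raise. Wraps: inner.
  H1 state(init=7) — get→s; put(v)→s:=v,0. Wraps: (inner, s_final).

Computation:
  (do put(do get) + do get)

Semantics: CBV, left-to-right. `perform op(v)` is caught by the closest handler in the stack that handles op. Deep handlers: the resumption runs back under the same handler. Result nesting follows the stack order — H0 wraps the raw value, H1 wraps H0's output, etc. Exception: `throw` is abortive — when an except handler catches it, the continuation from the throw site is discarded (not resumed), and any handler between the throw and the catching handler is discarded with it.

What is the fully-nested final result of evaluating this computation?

Step-by-step:
get @ H1 ⇒ 7
put(7) @ H1 ⇒ s:=7
get @ H1 ⇒ 7
H0 returns 7
H1 returns (7, 7)
= (7, 7)

Answer: (7, 7)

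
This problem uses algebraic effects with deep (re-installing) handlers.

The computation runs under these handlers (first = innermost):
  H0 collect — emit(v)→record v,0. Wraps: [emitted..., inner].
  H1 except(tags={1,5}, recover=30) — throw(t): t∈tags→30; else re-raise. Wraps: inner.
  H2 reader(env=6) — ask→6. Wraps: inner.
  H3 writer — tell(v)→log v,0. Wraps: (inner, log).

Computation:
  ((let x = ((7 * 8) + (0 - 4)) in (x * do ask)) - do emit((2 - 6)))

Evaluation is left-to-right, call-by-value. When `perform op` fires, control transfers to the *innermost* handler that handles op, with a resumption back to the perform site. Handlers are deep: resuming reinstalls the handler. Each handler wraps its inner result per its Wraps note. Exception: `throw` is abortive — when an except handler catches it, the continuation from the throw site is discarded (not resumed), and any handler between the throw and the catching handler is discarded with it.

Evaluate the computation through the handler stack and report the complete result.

Working:
ask @ H2 ⇒ 6
emit(-4) @ H0 ⇒ out+=-4
H0 returns [-4, 312]
H1 returns [-4, 312]
H2 returns [-4, 312]
H3 returns ([-4, 312], ())
= ([-4, 312], ())

Answer: ([-4, 312], ())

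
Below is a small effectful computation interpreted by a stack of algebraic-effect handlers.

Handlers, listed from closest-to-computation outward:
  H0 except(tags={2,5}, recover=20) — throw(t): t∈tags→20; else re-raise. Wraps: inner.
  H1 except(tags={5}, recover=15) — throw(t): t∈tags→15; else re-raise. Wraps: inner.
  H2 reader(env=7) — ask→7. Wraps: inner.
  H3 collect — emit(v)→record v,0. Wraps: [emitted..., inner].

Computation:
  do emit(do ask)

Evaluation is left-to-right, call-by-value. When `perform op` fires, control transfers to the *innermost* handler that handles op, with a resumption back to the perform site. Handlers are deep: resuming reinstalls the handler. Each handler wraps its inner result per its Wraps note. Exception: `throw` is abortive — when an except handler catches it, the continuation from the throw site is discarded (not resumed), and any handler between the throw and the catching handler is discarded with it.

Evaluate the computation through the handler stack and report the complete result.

Step-by-step:
ask @ H2 ⇒ 7
emit(7) @ H3 ⇒ out+=7
H0 returns 0
H1 returns 0
H2 returns 0
H3 returns [7, 0]
= [7, 0]

Answer: [7, 0]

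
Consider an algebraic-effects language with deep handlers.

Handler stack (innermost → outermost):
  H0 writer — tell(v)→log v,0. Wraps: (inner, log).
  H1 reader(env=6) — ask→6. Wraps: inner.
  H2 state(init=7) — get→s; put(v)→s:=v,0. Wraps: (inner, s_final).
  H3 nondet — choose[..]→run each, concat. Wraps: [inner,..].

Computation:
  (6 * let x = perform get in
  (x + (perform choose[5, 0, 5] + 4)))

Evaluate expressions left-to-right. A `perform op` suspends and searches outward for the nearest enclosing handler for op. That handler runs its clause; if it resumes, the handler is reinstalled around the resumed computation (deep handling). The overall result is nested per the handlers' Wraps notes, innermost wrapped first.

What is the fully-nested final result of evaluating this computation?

Step-by-step:
get @ H2 ⇒ 7
choose[5, 0, 5] @ H3
  branch[0] choose=5:
    H0 returns (96, ())
    H1 returns (96, ())
    H2 returns ((96, ()), 7)
    H3 returns [((96, ()), 7)]
  branch[1] choose=0:
    H0 returns (66, ())
    H1 returns (66, ())
    H2 returns ((66, ()), 7)
    H3 returns [((66, ()), 7)]
  branch[2] choose=5:
    H0 returns (96, ())
    H1 returns (96, ())
    H2 returns ((96, ()), 7)
    H3 returns [((96, ()), 7)]
= [((96, ()), 7), ((66, ()), 7), ((96, ()), 7)]

Answer: [((96, ()), 7), ((66, ()), 7), ((96, ()), 7)]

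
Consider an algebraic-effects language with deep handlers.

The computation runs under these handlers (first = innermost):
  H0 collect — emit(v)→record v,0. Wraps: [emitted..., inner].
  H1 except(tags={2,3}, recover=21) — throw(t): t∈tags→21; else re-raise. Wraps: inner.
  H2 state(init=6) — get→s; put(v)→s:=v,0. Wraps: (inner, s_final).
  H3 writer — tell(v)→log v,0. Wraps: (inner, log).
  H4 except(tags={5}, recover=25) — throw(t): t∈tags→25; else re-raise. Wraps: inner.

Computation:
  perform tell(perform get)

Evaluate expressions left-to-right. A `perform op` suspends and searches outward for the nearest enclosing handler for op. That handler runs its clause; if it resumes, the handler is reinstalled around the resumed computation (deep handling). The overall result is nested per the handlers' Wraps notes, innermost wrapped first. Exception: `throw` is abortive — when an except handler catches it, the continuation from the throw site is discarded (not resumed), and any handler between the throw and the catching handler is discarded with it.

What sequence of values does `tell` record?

Working:
get @ H2 ⇒ 6
tell(6) @ H3 ⇒ log+=6
H0 returns [0]
H1 returns [0]
H2 returns ([0], 6)
H3 returns (([0], 6), (6))
H4 returns (([0], 6), (6))
= (([0], 6), (6))

Answer: (6)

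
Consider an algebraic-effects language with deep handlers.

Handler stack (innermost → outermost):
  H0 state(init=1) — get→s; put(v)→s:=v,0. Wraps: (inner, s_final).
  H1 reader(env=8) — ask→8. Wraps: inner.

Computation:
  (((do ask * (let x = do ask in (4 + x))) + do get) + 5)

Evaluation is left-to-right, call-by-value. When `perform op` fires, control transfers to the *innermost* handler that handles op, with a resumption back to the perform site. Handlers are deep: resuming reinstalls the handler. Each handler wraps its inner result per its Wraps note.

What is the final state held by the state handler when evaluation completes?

Step-by-step:
ask @ H1 ⇒ 8
ask @ H1 ⇒ 8
get @ H0 ⇒ 1
H0 returns (102, 1)
H1 returns (102, 1)
= (102, 1)

Answer: 1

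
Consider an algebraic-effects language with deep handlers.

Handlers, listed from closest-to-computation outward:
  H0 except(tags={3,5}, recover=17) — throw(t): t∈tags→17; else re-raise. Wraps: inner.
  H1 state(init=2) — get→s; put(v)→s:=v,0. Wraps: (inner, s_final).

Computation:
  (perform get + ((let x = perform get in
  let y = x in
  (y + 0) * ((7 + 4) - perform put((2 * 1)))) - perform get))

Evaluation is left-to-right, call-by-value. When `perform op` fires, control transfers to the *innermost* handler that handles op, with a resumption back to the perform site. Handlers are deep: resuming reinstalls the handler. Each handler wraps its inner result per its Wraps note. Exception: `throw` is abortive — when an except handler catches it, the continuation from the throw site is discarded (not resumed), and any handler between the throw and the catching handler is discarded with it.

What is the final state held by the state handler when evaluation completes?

Answer: 2

Evaluation trace:
get @ H1 ⇒ 2
get @ H1 ⇒ 2
put(2) @ H1 ⇒ s:=2
get @ H1 ⇒ 2
H0 returns 22
H1 returns (22, 2)
= (22, 2)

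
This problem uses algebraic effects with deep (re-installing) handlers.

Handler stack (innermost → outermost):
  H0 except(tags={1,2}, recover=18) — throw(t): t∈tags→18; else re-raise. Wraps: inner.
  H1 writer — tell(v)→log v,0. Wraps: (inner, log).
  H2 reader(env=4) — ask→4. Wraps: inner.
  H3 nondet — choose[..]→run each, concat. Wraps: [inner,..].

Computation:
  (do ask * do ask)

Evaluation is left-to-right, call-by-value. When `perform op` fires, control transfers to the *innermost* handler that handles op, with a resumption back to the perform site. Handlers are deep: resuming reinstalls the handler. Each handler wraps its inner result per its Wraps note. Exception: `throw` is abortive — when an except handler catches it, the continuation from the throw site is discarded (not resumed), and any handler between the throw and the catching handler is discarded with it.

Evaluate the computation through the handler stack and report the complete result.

Step-by-step:
ask @ H2 ⇒ 4
ask @ H2 ⇒ 4
H0 returns 16
H1 returns (16, ())
H2 returns (16, ())
H3 returns [(16, ())]
= [(16, ())]

Answer: [(16, ())]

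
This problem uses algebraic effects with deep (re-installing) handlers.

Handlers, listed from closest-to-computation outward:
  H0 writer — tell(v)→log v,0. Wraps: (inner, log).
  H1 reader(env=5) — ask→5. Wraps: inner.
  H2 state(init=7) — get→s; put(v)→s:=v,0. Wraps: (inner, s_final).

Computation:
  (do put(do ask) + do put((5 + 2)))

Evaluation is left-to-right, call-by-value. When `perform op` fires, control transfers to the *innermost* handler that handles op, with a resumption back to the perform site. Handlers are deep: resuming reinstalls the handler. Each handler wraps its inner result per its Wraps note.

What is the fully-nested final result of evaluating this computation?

Step-by-step:
ask @ H1 ⇒ 5
put(5) @ H2 ⇒ s:=5
put(7) @ H2 ⇒ s:=7
H0 returns (0, ())
H1 returns (0, ())
H2 returns ((0, ()), 7)
= ((0, ()), 7)

Answer: ((0, ()), 7)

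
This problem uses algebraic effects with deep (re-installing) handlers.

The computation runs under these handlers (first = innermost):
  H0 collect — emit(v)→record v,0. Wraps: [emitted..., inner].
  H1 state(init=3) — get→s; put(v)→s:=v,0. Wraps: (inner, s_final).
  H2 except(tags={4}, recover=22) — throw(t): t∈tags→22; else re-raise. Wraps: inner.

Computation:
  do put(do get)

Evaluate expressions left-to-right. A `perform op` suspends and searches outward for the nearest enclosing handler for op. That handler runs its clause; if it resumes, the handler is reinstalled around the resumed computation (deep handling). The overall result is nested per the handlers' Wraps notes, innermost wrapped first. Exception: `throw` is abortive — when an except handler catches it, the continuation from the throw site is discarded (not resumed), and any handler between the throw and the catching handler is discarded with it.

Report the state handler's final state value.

Working:
get @ H1 ⇒ 3
put(3) @ H1 ⇒ s:=3
H0 returns [0]
H1 returns ([0], 3)
H2 returns ([0], 3)
= ([0], 3)

Answer: 3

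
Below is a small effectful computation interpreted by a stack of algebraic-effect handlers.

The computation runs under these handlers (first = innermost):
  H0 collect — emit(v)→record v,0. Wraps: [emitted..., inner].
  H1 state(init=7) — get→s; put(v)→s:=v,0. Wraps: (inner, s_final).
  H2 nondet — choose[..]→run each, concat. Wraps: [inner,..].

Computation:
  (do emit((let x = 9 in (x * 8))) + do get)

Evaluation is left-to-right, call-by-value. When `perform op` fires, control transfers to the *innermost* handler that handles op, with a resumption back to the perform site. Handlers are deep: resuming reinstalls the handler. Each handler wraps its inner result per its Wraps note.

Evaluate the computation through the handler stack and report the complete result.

Working:
emit(72) @ H0 ⇒ out+=72
get @ H1 ⇒ 7
H0 returns [72, 7]
H1 returns ([72, 7], 7)
H2 returns [([72, 7], 7)]
= [([72, 7], 7)]

Answer: [([72, 7], 7)]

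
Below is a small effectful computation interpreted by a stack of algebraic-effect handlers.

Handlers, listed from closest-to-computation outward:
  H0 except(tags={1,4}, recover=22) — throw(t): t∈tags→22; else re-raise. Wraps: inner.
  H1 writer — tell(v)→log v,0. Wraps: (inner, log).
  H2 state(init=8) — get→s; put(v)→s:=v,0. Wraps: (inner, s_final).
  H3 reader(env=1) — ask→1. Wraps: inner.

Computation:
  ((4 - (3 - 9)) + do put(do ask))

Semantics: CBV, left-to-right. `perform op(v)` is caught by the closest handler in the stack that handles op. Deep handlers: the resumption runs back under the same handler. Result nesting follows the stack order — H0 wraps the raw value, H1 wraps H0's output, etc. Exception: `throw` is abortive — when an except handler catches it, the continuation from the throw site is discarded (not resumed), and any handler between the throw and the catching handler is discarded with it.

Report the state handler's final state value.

Answer: 1

Step-by-step:
ask @ H3 ⇒ 1
put(1) @ H2 ⇒ s:=1
H0 returns 10
H1 returns (10, ())
H2 returns ((10, ()), 1)
H3 returns ((10, ()), 1)
= ((10, ()), 1)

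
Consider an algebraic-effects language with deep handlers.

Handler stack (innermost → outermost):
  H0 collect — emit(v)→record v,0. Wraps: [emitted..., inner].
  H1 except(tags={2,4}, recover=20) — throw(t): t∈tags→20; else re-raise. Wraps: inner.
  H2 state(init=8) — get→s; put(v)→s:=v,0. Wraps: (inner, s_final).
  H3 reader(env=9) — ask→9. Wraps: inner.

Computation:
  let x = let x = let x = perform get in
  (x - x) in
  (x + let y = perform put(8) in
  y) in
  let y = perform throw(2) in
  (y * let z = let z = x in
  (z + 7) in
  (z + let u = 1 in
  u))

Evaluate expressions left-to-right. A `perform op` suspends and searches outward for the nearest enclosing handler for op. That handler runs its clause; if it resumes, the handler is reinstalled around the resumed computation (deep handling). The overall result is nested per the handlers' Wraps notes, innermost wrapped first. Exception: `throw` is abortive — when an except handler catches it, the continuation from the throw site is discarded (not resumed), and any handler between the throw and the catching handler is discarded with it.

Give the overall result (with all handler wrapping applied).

Answer: (20, 8)

Working:
get @ H2 ⇒ 8
put(8) @ H2 ⇒ s:=8
throw(2) @ H1 caught ⇒ 20
H2 returns (20, 8)
H3 returns (20, 8)
= (20, 8)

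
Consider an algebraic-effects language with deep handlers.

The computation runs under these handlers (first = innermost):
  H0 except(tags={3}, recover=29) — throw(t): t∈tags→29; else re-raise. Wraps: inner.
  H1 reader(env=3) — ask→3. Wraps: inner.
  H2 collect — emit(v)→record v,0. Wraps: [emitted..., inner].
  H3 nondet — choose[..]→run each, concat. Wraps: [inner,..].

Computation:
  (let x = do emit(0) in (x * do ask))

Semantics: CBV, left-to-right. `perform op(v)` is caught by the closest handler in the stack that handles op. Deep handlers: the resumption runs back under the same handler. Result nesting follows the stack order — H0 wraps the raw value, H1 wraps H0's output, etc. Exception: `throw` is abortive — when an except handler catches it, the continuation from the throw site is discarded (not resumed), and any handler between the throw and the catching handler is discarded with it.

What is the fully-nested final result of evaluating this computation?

Answer: [[0, 0]]

Step-by-step:
emit(0) @ H2 ⇒ out+=0
ask @ H1 ⇒ 3
H0 returns 0
H1 returns 0
H2 returns [0, 0]
H3 returns [[0, 0]]
= [[0, 0]]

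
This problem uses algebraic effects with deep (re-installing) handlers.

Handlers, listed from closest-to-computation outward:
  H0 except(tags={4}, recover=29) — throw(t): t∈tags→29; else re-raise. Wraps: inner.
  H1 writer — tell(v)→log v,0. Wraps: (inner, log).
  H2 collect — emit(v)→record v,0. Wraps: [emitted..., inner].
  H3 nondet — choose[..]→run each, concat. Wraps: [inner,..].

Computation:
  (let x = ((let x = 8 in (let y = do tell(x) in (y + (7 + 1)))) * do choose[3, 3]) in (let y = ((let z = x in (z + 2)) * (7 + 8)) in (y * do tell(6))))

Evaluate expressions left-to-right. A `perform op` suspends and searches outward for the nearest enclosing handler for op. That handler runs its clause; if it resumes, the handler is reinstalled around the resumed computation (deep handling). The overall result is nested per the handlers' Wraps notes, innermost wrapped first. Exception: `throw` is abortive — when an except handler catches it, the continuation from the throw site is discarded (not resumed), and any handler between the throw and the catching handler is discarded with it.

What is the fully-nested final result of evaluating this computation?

Step-by-step:
tell(8) @ H1 ⇒ log+=8
choose[3, 3] @ H3
  branch[0] choose=3:
    tell(6) @ H1 ⇒ log+=6
    H0 returns 0
    H1 returns (0, (8, 6))
    H2 returns [(0, (8, 6))]
    H3 returns [[(0, (8, 6))]]
  branch[1] choose=3:
    tell(6) @ H1 ⇒ log+=6
    H0 returns 0
    H1 returns (0, (8, 6))
    H2 returns [(0, (8, 6))]
    H3 returns [[(0, (8, 6))]]
= [[(0, (8, 6))], [(0, (8, 6))]]

Answer: [[(0, (8, 6))], [(0, (8, 6))]]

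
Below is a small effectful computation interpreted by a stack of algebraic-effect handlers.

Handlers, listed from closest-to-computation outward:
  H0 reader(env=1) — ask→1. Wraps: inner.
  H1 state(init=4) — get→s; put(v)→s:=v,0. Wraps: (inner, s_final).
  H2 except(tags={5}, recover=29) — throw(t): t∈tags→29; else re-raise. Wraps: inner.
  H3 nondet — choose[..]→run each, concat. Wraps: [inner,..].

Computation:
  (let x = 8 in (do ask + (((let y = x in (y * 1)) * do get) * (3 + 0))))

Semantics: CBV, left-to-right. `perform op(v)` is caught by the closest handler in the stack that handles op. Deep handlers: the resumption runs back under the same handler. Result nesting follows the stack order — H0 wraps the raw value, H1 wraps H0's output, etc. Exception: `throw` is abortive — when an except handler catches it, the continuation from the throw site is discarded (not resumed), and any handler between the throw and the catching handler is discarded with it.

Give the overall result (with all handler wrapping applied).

Evaluation trace:
ask @ H0 ⇒ 1
get @ H1 ⇒ 4
H0 returns 97
H1 returns (97, 4)
H2 returns (97, 4)
H3 returns [(97, 4)]
= [(97, 4)]

Answer: [(97, 4)]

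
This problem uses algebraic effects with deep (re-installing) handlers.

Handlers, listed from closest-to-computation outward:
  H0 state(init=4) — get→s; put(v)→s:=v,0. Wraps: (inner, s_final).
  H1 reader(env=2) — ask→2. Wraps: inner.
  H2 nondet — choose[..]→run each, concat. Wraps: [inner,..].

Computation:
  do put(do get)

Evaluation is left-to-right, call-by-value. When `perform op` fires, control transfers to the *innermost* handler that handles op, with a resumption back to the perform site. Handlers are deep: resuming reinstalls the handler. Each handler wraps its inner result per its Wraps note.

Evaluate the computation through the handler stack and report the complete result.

Answer: [(0, 4)]

Working:
get @ H0 ⇒ 4
put(4) @ H0 ⇒ s:=4
H0 returns (0, 4)
H1 returns (0, 4)
H2 returns [(0, 4)]
= [(0, 4)]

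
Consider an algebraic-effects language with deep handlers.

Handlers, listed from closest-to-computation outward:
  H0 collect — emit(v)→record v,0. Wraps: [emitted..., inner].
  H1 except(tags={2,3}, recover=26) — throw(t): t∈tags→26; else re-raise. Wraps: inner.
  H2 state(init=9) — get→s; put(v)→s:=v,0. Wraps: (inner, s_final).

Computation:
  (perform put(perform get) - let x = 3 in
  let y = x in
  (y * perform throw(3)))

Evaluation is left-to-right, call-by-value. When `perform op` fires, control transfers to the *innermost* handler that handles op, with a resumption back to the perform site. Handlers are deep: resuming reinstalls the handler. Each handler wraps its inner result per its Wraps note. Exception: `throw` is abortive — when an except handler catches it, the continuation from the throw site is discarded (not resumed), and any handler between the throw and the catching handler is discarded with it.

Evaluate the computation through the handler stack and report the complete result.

Answer: (26, 9)

Step-by-step:
get @ H2 ⇒ 9
put(9) @ H2 ⇒ s:=9
throw(3) @ H1 caught ⇒ 26
H2 returns (26, 9)
= (26, 9)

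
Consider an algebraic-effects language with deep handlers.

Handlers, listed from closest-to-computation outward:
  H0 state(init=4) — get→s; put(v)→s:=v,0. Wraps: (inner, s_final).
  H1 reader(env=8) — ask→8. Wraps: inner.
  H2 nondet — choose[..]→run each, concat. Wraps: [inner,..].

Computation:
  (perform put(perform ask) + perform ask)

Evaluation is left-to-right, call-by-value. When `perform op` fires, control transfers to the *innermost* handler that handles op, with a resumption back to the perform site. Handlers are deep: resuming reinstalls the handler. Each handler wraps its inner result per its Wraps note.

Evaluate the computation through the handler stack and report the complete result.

Evaluation trace:
ask @ H1 ⇒ 8
put(8) @ H0 ⇒ s:=8
ask @ H1 ⇒ 8
H0 returns (8, 8)
H1 returns (8, 8)
H2 returns [(8, 8)]
= [(8, 8)]

Answer: [(8, 8)]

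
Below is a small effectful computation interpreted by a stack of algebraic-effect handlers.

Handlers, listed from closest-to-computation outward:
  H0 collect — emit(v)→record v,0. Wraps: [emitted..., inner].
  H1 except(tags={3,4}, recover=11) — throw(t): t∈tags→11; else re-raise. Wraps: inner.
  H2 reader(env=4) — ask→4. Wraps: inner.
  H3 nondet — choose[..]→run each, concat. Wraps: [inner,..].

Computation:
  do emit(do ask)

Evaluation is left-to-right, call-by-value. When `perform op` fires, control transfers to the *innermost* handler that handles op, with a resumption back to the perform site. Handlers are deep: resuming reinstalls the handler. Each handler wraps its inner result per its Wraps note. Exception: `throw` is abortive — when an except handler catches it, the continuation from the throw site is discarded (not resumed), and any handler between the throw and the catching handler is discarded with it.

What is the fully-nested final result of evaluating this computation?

Evaluation trace:
ask @ H2 ⇒ 4
emit(4) @ H0 ⇒ out+=4
H0 returns [4, 0]
H1 returns [4, 0]
H2 returns [4, 0]
H3 returns [[4, 0]]
= [[4, 0]]

Answer: [[4, 0]]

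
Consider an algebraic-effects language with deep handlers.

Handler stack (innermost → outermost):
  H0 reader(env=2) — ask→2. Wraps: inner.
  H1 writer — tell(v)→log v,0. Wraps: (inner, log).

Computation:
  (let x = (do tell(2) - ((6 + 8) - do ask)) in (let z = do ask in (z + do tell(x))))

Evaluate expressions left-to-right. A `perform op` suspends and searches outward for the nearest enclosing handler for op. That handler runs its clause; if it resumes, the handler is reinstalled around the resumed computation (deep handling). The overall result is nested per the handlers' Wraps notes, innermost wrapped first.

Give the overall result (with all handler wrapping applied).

Step-by-step:
tell(2) @ H1 ⇒ log+=2
ask @ H0 ⇒ 2
ask @ H0 ⇒ 2
tell(-12) @ H1 ⇒ log+=-12
H0 returns 2
H1 returns (2, (2, -12))
= (2, (2, -12))

Answer: (2, (2, -12))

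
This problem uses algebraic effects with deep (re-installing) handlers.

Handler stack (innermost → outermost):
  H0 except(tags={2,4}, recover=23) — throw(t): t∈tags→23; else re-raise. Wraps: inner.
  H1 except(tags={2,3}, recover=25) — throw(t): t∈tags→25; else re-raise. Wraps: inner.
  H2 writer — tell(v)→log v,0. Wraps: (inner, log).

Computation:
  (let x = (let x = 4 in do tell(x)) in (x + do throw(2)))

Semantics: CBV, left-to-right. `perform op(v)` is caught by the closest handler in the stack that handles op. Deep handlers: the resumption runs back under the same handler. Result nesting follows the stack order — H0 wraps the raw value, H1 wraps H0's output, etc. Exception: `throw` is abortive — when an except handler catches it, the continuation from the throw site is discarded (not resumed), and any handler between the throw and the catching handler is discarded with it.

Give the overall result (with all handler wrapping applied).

Answer: (23, (4))

Step-by-step:
tell(4) @ H2 ⇒ log+=4
throw(2) @ H0 caught ⇒ 23
H1 returns 23
H2 returns (23, (4))
= (23, (4))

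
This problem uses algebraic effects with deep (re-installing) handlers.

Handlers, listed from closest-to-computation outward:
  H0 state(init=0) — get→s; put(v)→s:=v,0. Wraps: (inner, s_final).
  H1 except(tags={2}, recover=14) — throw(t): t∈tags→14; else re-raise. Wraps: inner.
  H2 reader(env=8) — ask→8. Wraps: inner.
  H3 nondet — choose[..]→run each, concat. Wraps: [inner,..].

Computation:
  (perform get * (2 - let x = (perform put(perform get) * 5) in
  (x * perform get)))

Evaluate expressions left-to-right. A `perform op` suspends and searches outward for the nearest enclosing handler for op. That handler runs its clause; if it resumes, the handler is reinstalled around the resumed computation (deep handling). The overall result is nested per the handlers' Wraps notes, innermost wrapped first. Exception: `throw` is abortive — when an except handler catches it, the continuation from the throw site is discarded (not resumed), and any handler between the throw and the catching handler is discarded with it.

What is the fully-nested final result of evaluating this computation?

Working:
get @ H0 ⇒ 0
get @ H0 ⇒ 0
put(0) @ H0 ⇒ s:=0
get @ H0 ⇒ 0
H0 returns (0, 0)
H1 returns (0, 0)
H2 returns (0, 0)
H3 returns [(0, 0)]
= [(0, 0)]

Answer: [(0, 0)]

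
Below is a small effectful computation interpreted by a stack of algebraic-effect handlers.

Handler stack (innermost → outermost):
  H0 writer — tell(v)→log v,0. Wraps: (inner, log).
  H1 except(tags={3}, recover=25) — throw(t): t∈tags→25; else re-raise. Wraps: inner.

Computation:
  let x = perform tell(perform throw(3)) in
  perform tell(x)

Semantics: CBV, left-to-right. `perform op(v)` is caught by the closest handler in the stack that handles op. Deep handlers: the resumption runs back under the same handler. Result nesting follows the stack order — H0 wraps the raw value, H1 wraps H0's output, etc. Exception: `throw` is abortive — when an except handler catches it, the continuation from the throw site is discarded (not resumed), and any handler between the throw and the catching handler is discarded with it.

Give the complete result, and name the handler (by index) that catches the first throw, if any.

Working:
throw(3) @ H1 caught ⇒ 25
= 25

Answer: 25 ; first throw caught by: H1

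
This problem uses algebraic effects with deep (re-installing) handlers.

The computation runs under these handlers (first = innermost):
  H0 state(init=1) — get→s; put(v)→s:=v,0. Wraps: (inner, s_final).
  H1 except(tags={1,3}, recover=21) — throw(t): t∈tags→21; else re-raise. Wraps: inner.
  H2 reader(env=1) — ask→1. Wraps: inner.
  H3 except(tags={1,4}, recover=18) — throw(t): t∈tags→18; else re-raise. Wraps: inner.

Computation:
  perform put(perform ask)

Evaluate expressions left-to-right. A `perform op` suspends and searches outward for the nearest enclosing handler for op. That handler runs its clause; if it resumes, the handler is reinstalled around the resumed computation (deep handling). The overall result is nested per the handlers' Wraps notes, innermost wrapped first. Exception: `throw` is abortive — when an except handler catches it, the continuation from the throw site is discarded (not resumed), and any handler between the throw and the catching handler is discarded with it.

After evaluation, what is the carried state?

Answer: 1

Evaluation trace:
ask @ H2 ⇒ 1
put(1) @ H0 ⇒ s:=1
H0 returns (0, 1)
H1 returns (0, 1)
H2 returns (0, 1)
H3 returns (0, 1)
= (0, 1)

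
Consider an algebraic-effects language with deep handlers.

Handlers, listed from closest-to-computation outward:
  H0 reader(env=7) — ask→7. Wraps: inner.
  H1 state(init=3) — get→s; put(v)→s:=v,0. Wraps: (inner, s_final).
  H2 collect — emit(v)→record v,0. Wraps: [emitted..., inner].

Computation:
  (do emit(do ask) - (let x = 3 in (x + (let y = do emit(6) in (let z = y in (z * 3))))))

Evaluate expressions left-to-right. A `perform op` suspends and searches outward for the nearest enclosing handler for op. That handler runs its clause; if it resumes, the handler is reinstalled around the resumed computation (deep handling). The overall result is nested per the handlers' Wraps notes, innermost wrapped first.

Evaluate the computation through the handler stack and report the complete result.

Answer: [7, 6, (-3, 3)]

Evaluation trace:
ask @ H0 ⇒ 7
emit(7) @ H2 ⇒ out+=7
emit(6) @ H2 ⇒ out+=6
H0 returns -3
H1 returns (-3, 3)
H2 returns [7, 6, (-3, 3)]
= [7, 6, (-3, 3)]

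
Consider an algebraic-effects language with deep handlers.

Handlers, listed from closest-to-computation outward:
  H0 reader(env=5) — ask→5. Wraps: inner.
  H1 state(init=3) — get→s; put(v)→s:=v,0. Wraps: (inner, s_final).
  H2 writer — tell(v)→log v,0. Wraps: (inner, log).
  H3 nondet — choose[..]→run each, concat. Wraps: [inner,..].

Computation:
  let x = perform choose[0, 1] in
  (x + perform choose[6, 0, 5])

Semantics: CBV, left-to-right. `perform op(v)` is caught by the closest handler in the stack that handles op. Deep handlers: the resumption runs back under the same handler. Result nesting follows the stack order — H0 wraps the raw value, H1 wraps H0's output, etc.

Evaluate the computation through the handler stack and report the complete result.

Step-by-step:
choose[0, 1] @ H3
  branch[0] choose=0:
    choose[6, 0, 5] @ H3
      branch[0] choose=6:
        H0 returns 6
        H1 returns (6, 3)
        H2 returns ((6, 3), ())
        H3 returns [((6, 3), ())]
      branch[1] choose=0:
        H0 returns 0
        H1 returns (0, 3)
        H2 returns ((0, 3), ())
        H3 returns [((0, 3), ())]
      branch[2] choose=5:
        H0 returns 5
        H1 returns (5, 3)
        H2 returns ((5, 3), ())
        H3 returns [((5, 3), ())]
  branch[1] choose=1:
    choose[6, 0, 5] @ H3
      branch[0] choose=6:
        H0 returns 7
        H1 returns (7, 3)
        H2 returns ((7, 3), ())
        H3 returns [((7, 3), ())]
      branch[1] choose=0:
        H0 returns 1
        H1 returns (1, 3)
        H2 returns ((1, 3), ())
        H3 returns [((1, 3), ())]
      branch[2] choose=5:
        H0 returns 6
        H1 returns (6, 3)
        H2 returns ((6, 3), ())
        H3 returns [((6, 3), ())]
= [((6, 3), ()), ((0, 3), ()), ((5, 3), ()), ((7, 3), ()), ((1, 3), ()), ((6, 3), ())]

Answer: [((6, 3), ()), ((0, 3), ()), ((5, 3), ()), ((7, 3), ()), ((1, 3), ()), ((6, 3), ())]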